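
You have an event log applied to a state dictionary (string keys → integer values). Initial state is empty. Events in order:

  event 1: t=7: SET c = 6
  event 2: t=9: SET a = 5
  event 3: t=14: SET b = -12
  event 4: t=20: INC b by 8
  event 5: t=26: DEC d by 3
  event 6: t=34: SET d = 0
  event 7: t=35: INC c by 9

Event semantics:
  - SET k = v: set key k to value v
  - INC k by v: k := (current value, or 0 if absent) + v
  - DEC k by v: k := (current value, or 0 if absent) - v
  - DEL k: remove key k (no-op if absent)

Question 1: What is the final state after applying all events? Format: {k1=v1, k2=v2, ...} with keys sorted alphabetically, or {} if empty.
Answer: {a=5, b=-4, c=15, d=0}

Derivation:
  after event 1 (t=7: SET c = 6): {c=6}
  after event 2 (t=9: SET a = 5): {a=5, c=6}
  after event 3 (t=14: SET b = -12): {a=5, b=-12, c=6}
  after event 4 (t=20: INC b by 8): {a=5, b=-4, c=6}
  after event 5 (t=26: DEC d by 3): {a=5, b=-4, c=6, d=-3}
  after event 6 (t=34: SET d = 0): {a=5, b=-4, c=6, d=0}
  after event 7 (t=35: INC c by 9): {a=5, b=-4, c=15, d=0}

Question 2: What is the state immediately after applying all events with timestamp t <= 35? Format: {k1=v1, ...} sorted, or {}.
Apply events with t <= 35 (7 events):
  after event 1 (t=7: SET c = 6): {c=6}
  after event 2 (t=9: SET a = 5): {a=5, c=6}
  after event 3 (t=14: SET b = -12): {a=5, b=-12, c=6}
  after event 4 (t=20: INC b by 8): {a=5, b=-4, c=6}
  after event 5 (t=26: DEC d by 3): {a=5, b=-4, c=6, d=-3}
  after event 6 (t=34: SET d = 0): {a=5, b=-4, c=6, d=0}
  after event 7 (t=35: INC c by 9): {a=5, b=-4, c=15, d=0}

Answer: {a=5, b=-4, c=15, d=0}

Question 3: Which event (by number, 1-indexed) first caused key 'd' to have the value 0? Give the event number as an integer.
Looking for first event where d becomes 0:
  event 5: d = -3
  event 6: d -3 -> 0  <-- first match

Answer: 6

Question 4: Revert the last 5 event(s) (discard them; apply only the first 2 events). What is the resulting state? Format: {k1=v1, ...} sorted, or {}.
Keep first 2 events (discard last 5):
  after event 1 (t=7: SET c = 6): {c=6}
  after event 2 (t=9: SET a = 5): {a=5, c=6}

Answer: {a=5, c=6}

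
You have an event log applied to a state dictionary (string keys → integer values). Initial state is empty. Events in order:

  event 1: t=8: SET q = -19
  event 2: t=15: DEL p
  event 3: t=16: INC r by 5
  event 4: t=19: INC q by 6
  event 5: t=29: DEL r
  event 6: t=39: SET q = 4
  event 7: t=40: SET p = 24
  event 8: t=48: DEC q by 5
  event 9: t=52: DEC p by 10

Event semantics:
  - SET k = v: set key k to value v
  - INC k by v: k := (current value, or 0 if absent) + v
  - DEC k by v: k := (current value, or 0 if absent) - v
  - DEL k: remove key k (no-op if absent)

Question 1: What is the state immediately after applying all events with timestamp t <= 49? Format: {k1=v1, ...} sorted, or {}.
Apply events with t <= 49 (8 events):
  after event 1 (t=8: SET q = -19): {q=-19}
  after event 2 (t=15: DEL p): {q=-19}
  after event 3 (t=16: INC r by 5): {q=-19, r=5}
  after event 4 (t=19: INC q by 6): {q=-13, r=5}
  after event 5 (t=29: DEL r): {q=-13}
  after event 6 (t=39: SET q = 4): {q=4}
  after event 7 (t=40: SET p = 24): {p=24, q=4}
  after event 8 (t=48: DEC q by 5): {p=24, q=-1}

Answer: {p=24, q=-1}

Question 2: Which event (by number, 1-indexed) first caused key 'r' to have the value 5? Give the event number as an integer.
Answer: 3

Derivation:
Looking for first event where r becomes 5:
  event 3: r (absent) -> 5  <-- first match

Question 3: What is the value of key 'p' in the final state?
Track key 'p' through all 9 events:
  event 1 (t=8: SET q = -19): p unchanged
  event 2 (t=15: DEL p): p (absent) -> (absent)
  event 3 (t=16: INC r by 5): p unchanged
  event 4 (t=19: INC q by 6): p unchanged
  event 5 (t=29: DEL r): p unchanged
  event 6 (t=39: SET q = 4): p unchanged
  event 7 (t=40: SET p = 24): p (absent) -> 24
  event 8 (t=48: DEC q by 5): p unchanged
  event 9 (t=52: DEC p by 10): p 24 -> 14
Final: p = 14

Answer: 14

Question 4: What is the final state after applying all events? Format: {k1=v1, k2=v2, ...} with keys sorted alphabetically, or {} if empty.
  after event 1 (t=8: SET q = -19): {q=-19}
  after event 2 (t=15: DEL p): {q=-19}
  after event 3 (t=16: INC r by 5): {q=-19, r=5}
  after event 4 (t=19: INC q by 6): {q=-13, r=5}
  after event 5 (t=29: DEL r): {q=-13}
  after event 6 (t=39: SET q = 4): {q=4}
  after event 7 (t=40: SET p = 24): {p=24, q=4}
  after event 8 (t=48: DEC q by 5): {p=24, q=-1}
  after event 9 (t=52: DEC p by 10): {p=14, q=-1}

Answer: {p=14, q=-1}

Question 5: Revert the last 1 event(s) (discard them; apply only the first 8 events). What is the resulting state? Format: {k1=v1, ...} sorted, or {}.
Keep first 8 events (discard last 1):
  after event 1 (t=8: SET q = -19): {q=-19}
  after event 2 (t=15: DEL p): {q=-19}
  after event 3 (t=16: INC r by 5): {q=-19, r=5}
  after event 4 (t=19: INC q by 6): {q=-13, r=5}
  after event 5 (t=29: DEL r): {q=-13}
  after event 6 (t=39: SET q = 4): {q=4}
  after event 7 (t=40: SET p = 24): {p=24, q=4}
  after event 8 (t=48: DEC q by 5): {p=24, q=-1}

Answer: {p=24, q=-1}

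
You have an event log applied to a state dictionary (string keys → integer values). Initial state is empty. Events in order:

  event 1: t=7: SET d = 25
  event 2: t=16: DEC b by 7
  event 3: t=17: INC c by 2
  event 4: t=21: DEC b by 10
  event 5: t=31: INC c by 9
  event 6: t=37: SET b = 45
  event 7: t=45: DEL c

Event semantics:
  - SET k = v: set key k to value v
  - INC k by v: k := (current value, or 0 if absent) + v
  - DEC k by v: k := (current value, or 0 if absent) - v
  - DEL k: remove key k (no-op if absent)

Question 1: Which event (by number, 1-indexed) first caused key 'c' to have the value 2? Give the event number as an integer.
Looking for first event where c becomes 2:
  event 3: c (absent) -> 2  <-- first match

Answer: 3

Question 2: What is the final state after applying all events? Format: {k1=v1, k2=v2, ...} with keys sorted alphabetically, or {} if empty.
  after event 1 (t=7: SET d = 25): {d=25}
  after event 2 (t=16: DEC b by 7): {b=-7, d=25}
  after event 3 (t=17: INC c by 2): {b=-7, c=2, d=25}
  after event 4 (t=21: DEC b by 10): {b=-17, c=2, d=25}
  after event 5 (t=31: INC c by 9): {b=-17, c=11, d=25}
  after event 6 (t=37: SET b = 45): {b=45, c=11, d=25}
  after event 7 (t=45: DEL c): {b=45, d=25}

Answer: {b=45, d=25}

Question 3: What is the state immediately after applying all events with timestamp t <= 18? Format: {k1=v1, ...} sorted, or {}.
Answer: {b=-7, c=2, d=25}

Derivation:
Apply events with t <= 18 (3 events):
  after event 1 (t=7: SET d = 25): {d=25}
  after event 2 (t=16: DEC b by 7): {b=-7, d=25}
  after event 3 (t=17: INC c by 2): {b=-7, c=2, d=25}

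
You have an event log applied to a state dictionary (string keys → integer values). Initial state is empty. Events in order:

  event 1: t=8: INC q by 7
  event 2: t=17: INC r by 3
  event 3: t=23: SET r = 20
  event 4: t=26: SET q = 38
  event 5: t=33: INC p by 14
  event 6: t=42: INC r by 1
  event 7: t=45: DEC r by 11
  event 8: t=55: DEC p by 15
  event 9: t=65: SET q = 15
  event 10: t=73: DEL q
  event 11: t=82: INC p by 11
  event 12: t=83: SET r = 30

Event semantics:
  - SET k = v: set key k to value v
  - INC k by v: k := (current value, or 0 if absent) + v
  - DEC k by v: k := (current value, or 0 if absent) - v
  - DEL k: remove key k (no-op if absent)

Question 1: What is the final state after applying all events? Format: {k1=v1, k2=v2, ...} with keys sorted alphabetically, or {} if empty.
Answer: {p=10, r=30}

Derivation:
  after event 1 (t=8: INC q by 7): {q=7}
  after event 2 (t=17: INC r by 3): {q=7, r=3}
  after event 3 (t=23: SET r = 20): {q=7, r=20}
  after event 4 (t=26: SET q = 38): {q=38, r=20}
  after event 5 (t=33: INC p by 14): {p=14, q=38, r=20}
  after event 6 (t=42: INC r by 1): {p=14, q=38, r=21}
  after event 7 (t=45: DEC r by 11): {p=14, q=38, r=10}
  after event 8 (t=55: DEC p by 15): {p=-1, q=38, r=10}
  after event 9 (t=65: SET q = 15): {p=-1, q=15, r=10}
  after event 10 (t=73: DEL q): {p=-1, r=10}
  after event 11 (t=82: INC p by 11): {p=10, r=10}
  after event 12 (t=83: SET r = 30): {p=10, r=30}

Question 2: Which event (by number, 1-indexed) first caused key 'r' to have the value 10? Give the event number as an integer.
Looking for first event where r becomes 10:
  event 2: r = 3
  event 3: r = 20
  event 4: r = 20
  event 5: r = 20
  event 6: r = 21
  event 7: r 21 -> 10  <-- first match

Answer: 7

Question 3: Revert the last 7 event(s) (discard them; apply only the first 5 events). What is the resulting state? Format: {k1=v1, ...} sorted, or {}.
Answer: {p=14, q=38, r=20}

Derivation:
Keep first 5 events (discard last 7):
  after event 1 (t=8: INC q by 7): {q=7}
  after event 2 (t=17: INC r by 3): {q=7, r=3}
  after event 3 (t=23: SET r = 20): {q=7, r=20}
  after event 4 (t=26: SET q = 38): {q=38, r=20}
  after event 5 (t=33: INC p by 14): {p=14, q=38, r=20}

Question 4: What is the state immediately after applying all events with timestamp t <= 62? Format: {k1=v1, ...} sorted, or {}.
Apply events with t <= 62 (8 events):
  after event 1 (t=8: INC q by 7): {q=7}
  after event 2 (t=17: INC r by 3): {q=7, r=3}
  after event 3 (t=23: SET r = 20): {q=7, r=20}
  after event 4 (t=26: SET q = 38): {q=38, r=20}
  after event 5 (t=33: INC p by 14): {p=14, q=38, r=20}
  after event 6 (t=42: INC r by 1): {p=14, q=38, r=21}
  after event 7 (t=45: DEC r by 11): {p=14, q=38, r=10}
  after event 8 (t=55: DEC p by 15): {p=-1, q=38, r=10}

Answer: {p=-1, q=38, r=10}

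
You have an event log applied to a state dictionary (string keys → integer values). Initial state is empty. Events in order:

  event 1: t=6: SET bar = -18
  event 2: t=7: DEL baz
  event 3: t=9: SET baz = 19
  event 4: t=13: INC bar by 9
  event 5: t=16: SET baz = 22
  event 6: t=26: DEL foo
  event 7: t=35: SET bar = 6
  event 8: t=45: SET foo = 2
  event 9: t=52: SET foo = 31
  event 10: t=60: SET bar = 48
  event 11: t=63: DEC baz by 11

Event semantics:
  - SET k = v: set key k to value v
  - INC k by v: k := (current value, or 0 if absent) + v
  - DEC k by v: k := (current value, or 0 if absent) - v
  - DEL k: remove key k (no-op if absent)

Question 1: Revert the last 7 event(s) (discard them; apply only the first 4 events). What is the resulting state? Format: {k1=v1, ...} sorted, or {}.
Keep first 4 events (discard last 7):
  after event 1 (t=6: SET bar = -18): {bar=-18}
  after event 2 (t=7: DEL baz): {bar=-18}
  after event 3 (t=9: SET baz = 19): {bar=-18, baz=19}
  after event 4 (t=13: INC bar by 9): {bar=-9, baz=19}

Answer: {bar=-9, baz=19}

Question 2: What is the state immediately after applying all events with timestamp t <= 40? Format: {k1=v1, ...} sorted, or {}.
Apply events with t <= 40 (7 events):
  after event 1 (t=6: SET bar = -18): {bar=-18}
  after event 2 (t=7: DEL baz): {bar=-18}
  after event 3 (t=9: SET baz = 19): {bar=-18, baz=19}
  after event 4 (t=13: INC bar by 9): {bar=-9, baz=19}
  after event 5 (t=16: SET baz = 22): {bar=-9, baz=22}
  after event 6 (t=26: DEL foo): {bar=-9, baz=22}
  after event 7 (t=35: SET bar = 6): {bar=6, baz=22}

Answer: {bar=6, baz=22}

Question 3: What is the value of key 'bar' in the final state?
Track key 'bar' through all 11 events:
  event 1 (t=6: SET bar = -18): bar (absent) -> -18
  event 2 (t=7: DEL baz): bar unchanged
  event 3 (t=9: SET baz = 19): bar unchanged
  event 4 (t=13: INC bar by 9): bar -18 -> -9
  event 5 (t=16: SET baz = 22): bar unchanged
  event 6 (t=26: DEL foo): bar unchanged
  event 7 (t=35: SET bar = 6): bar -9 -> 6
  event 8 (t=45: SET foo = 2): bar unchanged
  event 9 (t=52: SET foo = 31): bar unchanged
  event 10 (t=60: SET bar = 48): bar 6 -> 48
  event 11 (t=63: DEC baz by 11): bar unchanged
Final: bar = 48

Answer: 48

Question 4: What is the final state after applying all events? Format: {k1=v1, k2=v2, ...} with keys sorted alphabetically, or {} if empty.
  after event 1 (t=6: SET bar = -18): {bar=-18}
  after event 2 (t=7: DEL baz): {bar=-18}
  after event 3 (t=9: SET baz = 19): {bar=-18, baz=19}
  after event 4 (t=13: INC bar by 9): {bar=-9, baz=19}
  after event 5 (t=16: SET baz = 22): {bar=-9, baz=22}
  after event 6 (t=26: DEL foo): {bar=-9, baz=22}
  after event 7 (t=35: SET bar = 6): {bar=6, baz=22}
  after event 8 (t=45: SET foo = 2): {bar=6, baz=22, foo=2}
  after event 9 (t=52: SET foo = 31): {bar=6, baz=22, foo=31}
  after event 10 (t=60: SET bar = 48): {bar=48, baz=22, foo=31}
  after event 11 (t=63: DEC baz by 11): {bar=48, baz=11, foo=31}

Answer: {bar=48, baz=11, foo=31}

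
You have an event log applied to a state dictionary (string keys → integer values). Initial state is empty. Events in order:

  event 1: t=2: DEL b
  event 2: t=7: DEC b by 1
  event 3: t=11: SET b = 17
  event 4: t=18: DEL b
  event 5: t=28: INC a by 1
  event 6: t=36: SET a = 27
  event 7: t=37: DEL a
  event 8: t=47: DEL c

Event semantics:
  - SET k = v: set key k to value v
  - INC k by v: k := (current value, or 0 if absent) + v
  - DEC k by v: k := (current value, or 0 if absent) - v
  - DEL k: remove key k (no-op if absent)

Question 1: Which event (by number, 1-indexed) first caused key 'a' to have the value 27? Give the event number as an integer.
Answer: 6

Derivation:
Looking for first event where a becomes 27:
  event 5: a = 1
  event 6: a 1 -> 27  <-- first match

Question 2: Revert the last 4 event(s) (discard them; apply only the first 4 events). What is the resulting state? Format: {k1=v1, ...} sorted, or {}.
Keep first 4 events (discard last 4):
  after event 1 (t=2: DEL b): {}
  after event 2 (t=7: DEC b by 1): {b=-1}
  after event 3 (t=11: SET b = 17): {b=17}
  after event 4 (t=18: DEL b): {}

Answer: {}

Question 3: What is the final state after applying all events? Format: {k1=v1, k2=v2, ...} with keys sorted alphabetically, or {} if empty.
Answer: {}

Derivation:
  after event 1 (t=2: DEL b): {}
  after event 2 (t=7: DEC b by 1): {b=-1}
  after event 3 (t=11: SET b = 17): {b=17}
  after event 4 (t=18: DEL b): {}
  after event 5 (t=28: INC a by 1): {a=1}
  after event 6 (t=36: SET a = 27): {a=27}
  after event 7 (t=37: DEL a): {}
  after event 8 (t=47: DEL c): {}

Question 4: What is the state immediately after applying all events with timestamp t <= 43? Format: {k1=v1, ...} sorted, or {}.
Answer: {}

Derivation:
Apply events with t <= 43 (7 events):
  after event 1 (t=2: DEL b): {}
  after event 2 (t=7: DEC b by 1): {b=-1}
  after event 3 (t=11: SET b = 17): {b=17}
  after event 4 (t=18: DEL b): {}
  after event 5 (t=28: INC a by 1): {a=1}
  after event 6 (t=36: SET a = 27): {a=27}
  after event 7 (t=37: DEL a): {}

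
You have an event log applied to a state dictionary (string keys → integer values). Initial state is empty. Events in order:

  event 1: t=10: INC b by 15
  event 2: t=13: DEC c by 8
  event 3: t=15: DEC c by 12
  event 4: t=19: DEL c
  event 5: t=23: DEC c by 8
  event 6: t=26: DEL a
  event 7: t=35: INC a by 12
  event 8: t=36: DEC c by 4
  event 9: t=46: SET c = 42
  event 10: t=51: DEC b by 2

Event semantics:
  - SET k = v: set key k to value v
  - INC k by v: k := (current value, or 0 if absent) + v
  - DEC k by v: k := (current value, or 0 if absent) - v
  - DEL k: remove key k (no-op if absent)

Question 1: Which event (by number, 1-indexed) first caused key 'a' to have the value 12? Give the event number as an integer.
Looking for first event where a becomes 12:
  event 7: a (absent) -> 12  <-- first match

Answer: 7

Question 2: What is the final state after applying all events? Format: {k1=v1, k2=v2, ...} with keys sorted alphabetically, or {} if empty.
  after event 1 (t=10: INC b by 15): {b=15}
  after event 2 (t=13: DEC c by 8): {b=15, c=-8}
  after event 3 (t=15: DEC c by 12): {b=15, c=-20}
  after event 4 (t=19: DEL c): {b=15}
  after event 5 (t=23: DEC c by 8): {b=15, c=-8}
  after event 6 (t=26: DEL a): {b=15, c=-8}
  after event 7 (t=35: INC a by 12): {a=12, b=15, c=-8}
  after event 8 (t=36: DEC c by 4): {a=12, b=15, c=-12}
  after event 9 (t=46: SET c = 42): {a=12, b=15, c=42}
  after event 10 (t=51: DEC b by 2): {a=12, b=13, c=42}

Answer: {a=12, b=13, c=42}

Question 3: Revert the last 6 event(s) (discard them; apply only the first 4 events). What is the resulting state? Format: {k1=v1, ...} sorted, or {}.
Keep first 4 events (discard last 6):
  after event 1 (t=10: INC b by 15): {b=15}
  after event 2 (t=13: DEC c by 8): {b=15, c=-8}
  after event 3 (t=15: DEC c by 12): {b=15, c=-20}
  after event 4 (t=19: DEL c): {b=15}

Answer: {b=15}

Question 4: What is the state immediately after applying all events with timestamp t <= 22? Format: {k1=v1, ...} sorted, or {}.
Answer: {b=15}

Derivation:
Apply events with t <= 22 (4 events):
  after event 1 (t=10: INC b by 15): {b=15}
  after event 2 (t=13: DEC c by 8): {b=15, c=-8}
  after event 3 (t=15: DEC c by 12): {b=15, c=-20}
  after event 4 (t=19: DEL c): {b=15}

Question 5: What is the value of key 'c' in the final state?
Track key 'c' through all 10 events:
  event 1 (t=10: INC b by 15): c unchanged
  event 2 (t=13: DEC c by 8): c (absent) -> -8
  event 3 (t=15: DEC c by 12): c -8 -> -20
  event 4 (t=19: DEL c): c -20 -> (absent)
  event 5 (t=23: DEC c by 8): c (absent) -> -8
  event 6 (t=26: DEL a): c unchanged
  event 7 (t=35: INC a by 12): c unchanged
  event 8 (t=36: DEC c by 4): c -8 -> -12
  event 9 (t=46: SET c = 42): c -12 -> 42
  event 10 (t=51: DEC b by 2): c unchanged
Final: c = 42

Answer: 42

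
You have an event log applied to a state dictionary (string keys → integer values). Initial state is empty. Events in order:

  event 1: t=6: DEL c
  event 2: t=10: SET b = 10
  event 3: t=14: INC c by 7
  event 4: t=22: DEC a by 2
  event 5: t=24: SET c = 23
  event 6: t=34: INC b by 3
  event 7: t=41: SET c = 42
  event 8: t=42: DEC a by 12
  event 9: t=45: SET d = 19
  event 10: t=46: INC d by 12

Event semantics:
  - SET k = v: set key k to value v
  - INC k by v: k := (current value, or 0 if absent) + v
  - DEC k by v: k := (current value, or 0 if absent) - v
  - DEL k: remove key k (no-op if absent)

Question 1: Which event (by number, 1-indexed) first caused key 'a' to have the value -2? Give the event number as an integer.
Looking for first event where a becomes -2:
  event 4: a (absent) -> -2  <-- first match

Answer: 4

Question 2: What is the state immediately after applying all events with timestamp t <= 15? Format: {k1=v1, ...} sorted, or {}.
Apply events with t <= 15 (3 events):
  after event 1 (t=6: DEL c): {}
  after event 2 (t=10: SET b = 10): {b=10}
  after event 3 (t=14: INC c by 7): {b=10, c=7}

Answer: {b=10, c=7}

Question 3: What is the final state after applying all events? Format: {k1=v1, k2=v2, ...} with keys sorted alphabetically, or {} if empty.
  after event 1 (t=6: DEL c): {}
  after event 2 (t=10: SET b = 10): {b=10}
  after event 3 (t=14: INC c by 7): {b=10, c=7}
  after event 4 (t=22: DEC a by 2): {a=-2, b=10, c=7}
  after event 5 (t=24: SET c = 23): {a=-2, b=10, c=23}
  after event 6 (t=34: INC b by 3): {a=-2, b=13, c=23}
  after event 7 (t=41: SET c = 42): {a=-2, b=13, c=42}
  after event 8 (t=42: DEC a by 12): {a=-14, b=13, c=42}
  after event 9 (t=45: SET d = 19): {a=-14, b=13, c=42, d=19}
  after event 10 (t=46: INC d by 12): {a=-14, b=13, c=42, d=31}

Answer: {a=-14, b=13, c=42, d=31}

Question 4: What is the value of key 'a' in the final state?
Answer: -14

Derivation:
Track key 'a' through all 10 events:
  event 1 (t=6: DEL c): a unchanged
  event 2 (t=10: SET b = 10): a unchanged
  event 3 (t=14: INC c by 7): a unchanged
  event 4 (t=22: DEC a by 2): a (absent) -> -2
  event 5 (t=24: SET c = 23): a unchanged
  event 6 (t=34: INC b by 3): a unchanged
  event 7 (t=41: SET c = 42): a unchanged
  event 8 (t=42: DEC a by 12): a -2 -> -14
  event 9 (t=45: SET d = 19): a unchanged
  event 10 (t=46: INC d by 12): a unchanged
Final: a = -14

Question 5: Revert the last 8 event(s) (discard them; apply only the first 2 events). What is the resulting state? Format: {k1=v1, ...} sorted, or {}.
Answer: {b=10}

Derivation:
Keep first 2 events (discard last 8):
  after event 1 (t=6: DEL c): {}
  after event 2 (t=10: SET b = 10): {b=10}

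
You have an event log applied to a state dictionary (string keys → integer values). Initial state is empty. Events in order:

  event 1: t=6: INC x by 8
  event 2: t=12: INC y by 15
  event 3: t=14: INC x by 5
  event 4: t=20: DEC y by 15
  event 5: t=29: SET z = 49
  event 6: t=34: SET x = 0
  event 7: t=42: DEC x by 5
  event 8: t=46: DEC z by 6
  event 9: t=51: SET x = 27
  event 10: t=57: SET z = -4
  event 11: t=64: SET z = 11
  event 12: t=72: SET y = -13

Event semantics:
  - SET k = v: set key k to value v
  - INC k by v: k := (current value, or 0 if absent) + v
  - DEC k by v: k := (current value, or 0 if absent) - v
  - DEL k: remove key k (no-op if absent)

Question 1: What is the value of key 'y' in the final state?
Track key 'y' through all 12 events:
  event 1 (t=6: INC x by 8): y unchanged
  event 2 (t=12: INC y by 15): y (absent) -> 15
  event 3 (t=14: INC x by 5): y unchanged
  event 4 (t=20: DEC y by 15): y 15 -> 0
  event 5 (t=29: SET z = 49): y unchanged
  event 6 (t=34: SET x = 0): y unchanged
  event 7 (t=42: DEC x by 5): y unchanged
  event 8 (t=46: DEC z by 6): y unchanged
  event 9 (t=51: SET x = 27): y unchanged
  event 10 (t=57: SET z = -4): y unchanged
  event 11 (t=64: SET z = 11): y unchanged
  event 12 (t=72: SET y = -13): y 0 -> -13
Final: y = -13

Answer: -13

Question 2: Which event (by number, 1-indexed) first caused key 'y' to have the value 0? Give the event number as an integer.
Answer: 4

Derivation:
Looking for first event where y becomes 0:
  event 2: y = 15
  event 3: y = 15
  event 4: y 15 -> 0  <-- first match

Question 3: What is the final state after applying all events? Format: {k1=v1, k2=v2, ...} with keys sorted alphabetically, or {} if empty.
Answer: {x=27, y=-13, z=11}

Derivation:
  after event 1 (t=6: INC x by 8): {x=8}
  after event 2 (t=12: INC y by 15): {x=8, y=15}
  after event 3 (t=14: INC x by 5): {x=13, y=15}
  after event 4 (t=20: DEC y by 15): {x=13, y=0}
  after event 5 (t=29: SET z = 49): {x=13, y=0, z=49}
  after event 6 (t=34: SET x = 0): {x=0, y=0, z=49}
  after event 7 (t=42: DEC x by 5): {x=-5, y=0, z=49}
  after event 8 (t=46: DEC z by 6): {x=-5, y=0, z=43}
  after event 9 (t=51: SET x = 27): {x=27, y=0, z=43}
  after event 10 (t=57: SET z = -4): {x=27, y=0, z=-4}
  after event 11 (t=64: SET z = 11): {x=27, y=0, z=11}
  after event 12 (t=72: SET y = -13): {x=27, y=-13, z=11}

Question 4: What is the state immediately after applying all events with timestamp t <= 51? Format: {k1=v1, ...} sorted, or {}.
Apply events with t <= 51 (9 events):
  after event 1 (t=6: INC x by 8): {x=8}
  after event 2 (t=12: INC y by 15): {x=8, y=15}
  after event 3 (t=14: INC x by 5): {x=13, y=15}
  after event 4 (t=20: DEC y by 15): {x=13, y=0}
  after event 5 (t=29: SET z = 49): {x=13, y=0, z=49}
  after event 6 (t=34: SET x = 0): {x=0, y=0, z=49}
  after event 7 (t=42: DEC x by 5): {x=-5, y=0, z=49}
  after event 8 (t=46: DEC z by 6): {x=-5, y=0, z=43}
  after event 9 (t=51: SET x = 27): {x=27, y=0, z=43}

Answer: {x=27, y=0, z=43}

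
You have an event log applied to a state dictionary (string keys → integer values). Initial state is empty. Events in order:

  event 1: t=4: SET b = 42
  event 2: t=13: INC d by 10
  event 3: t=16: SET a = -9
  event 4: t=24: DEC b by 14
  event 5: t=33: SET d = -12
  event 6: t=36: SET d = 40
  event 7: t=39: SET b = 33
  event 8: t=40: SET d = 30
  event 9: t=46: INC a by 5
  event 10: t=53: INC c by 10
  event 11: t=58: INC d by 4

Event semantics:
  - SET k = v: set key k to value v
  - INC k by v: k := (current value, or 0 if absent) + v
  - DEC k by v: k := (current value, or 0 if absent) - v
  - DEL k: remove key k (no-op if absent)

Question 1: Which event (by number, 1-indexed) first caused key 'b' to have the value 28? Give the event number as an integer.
Looking for first event where b becomes 28:
  event 1: b = 42
  event 2: b = 42
  event 3: b = 42
  event 4: b 42 -> 28  <-- first match

Answer: 4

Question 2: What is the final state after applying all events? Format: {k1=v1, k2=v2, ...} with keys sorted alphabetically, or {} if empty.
  after event 1 (t=4: SET b = 42): {b=42}
  after event 2 (t=13: INC d by 10): {b=42, d=10}
  after event 3 (t=16: SET a = -9): {a=-9, b=42, d=10}
  after event 4 (t=24: DEC b by 14): {a=-9, b=28, d=10}
  after event 5 (t=33: SET d = -12): {a=-9, b=28, d=-12}
  after event 6 (t=36: SET d = 40): {a=-9, b=28, d=40}
  after event 7 (t=39: SET b = 33): {a=-9, b=33, d=40}
  after event 8 (t=40: SET d = 30): {a=-9, b=33, d=30}
  after event 9 (t=46: INC a by 5): {a=-4, b=33, d=30}
  after event 10 (t=53: INC c by 10): {a=-4, b=33, c=10, d=30}
  after event 11 (t=58: INC d by 4): {a=-4, b=33, c=10, d=34}

Answer: {a=-4, b=33, c=10, d=34}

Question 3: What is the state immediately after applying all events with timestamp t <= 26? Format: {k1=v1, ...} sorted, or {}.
Apply events with t <= 26 (4 events):
  after event 1 (t=4: SET b = 42): {b=42}
  after event 2 (t=13: INC d by 10): {b=42, d=10}
  after event 3 (t=16: SET a = -9): {a=-9, b=42, d=10}
  after event 4 (t=24: DEC b by 14): {a=-9, b=28, d=10}

Answer: {a=-9, b=28, d=10}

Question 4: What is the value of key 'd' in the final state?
Answer: 34

Derivation:
Track key 'd' through all 11 events:
  event 1 (t=4: SET b = 42): d unchanged
  event 2 (t=13: INC d by 10): d (absent) -> 10
  event 3 (t=16: SET a = -9): d unchanged
  event 4 (t=24: DEC b by 14): d unchanged
  event 5 (t=33: SET d = -12): d 10 -> -12
  event 6 (t=36: SET d = 40): d -12 -> 40
  event 7 (t=39: SET b = 33): d unchanged
  event 8 (t=40: SET d = 30): d 40 -> 30
  event 9 (t=46: INC a by 5): d unchanged
  event 10 (t=53: INC c by 10): d unchanged
  event 11 (t=58: INC d by 4): d 30 -> 34
Final: d = 34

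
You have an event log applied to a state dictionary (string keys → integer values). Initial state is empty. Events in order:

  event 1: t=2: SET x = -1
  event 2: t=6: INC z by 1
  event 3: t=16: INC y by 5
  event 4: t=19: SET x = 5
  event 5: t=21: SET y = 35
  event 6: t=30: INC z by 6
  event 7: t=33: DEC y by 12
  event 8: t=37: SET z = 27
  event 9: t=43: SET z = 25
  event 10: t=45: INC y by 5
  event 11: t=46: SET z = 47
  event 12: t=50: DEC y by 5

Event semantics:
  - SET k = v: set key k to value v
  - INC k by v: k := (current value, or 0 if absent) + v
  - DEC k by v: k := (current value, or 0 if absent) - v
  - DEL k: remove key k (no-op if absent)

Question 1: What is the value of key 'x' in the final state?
Track key 'x' through all 12 events:
  event 1 (t=2: SET x = -1): x (absent) -> -1
  event 2 (t=6: INC z by 1): x unchanged
  event 3 (t=16: INC y by 5): x unchanged
  event 4 (t=19: SET x = 5): x -1 -> 5
  event 5 (t=21: SET y = 35): x unchanged
  event 6 (t=30: INC z by 6): x unchanged
  event 7 (t=33: DEC y by 12): x unchanged
  event 8 (t=37: SET z = 27): x unchanged
  event 9 (t=43: SET z = 25): x unchanged
  event 10 (t=45: INC y by 5): x unchanged
  event 11 (t=46: SET z = 47): x unchanged
  event 12 (t=50: DEC y by 5): x unchanged
Final: x = 5

Answer: 5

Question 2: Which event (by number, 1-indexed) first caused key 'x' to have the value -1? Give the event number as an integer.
Looking for first event where x becomes -1:
  event 1: x (absent) -> -1  <-- first match

Answer: 1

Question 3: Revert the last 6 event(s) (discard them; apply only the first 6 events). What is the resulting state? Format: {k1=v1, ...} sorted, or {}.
Answer: {x=5, y=35, z=7}

Derivation:
Keep first 6 events (discard last 6):
  after event 1 (t=2: SET x = -1): {x=-1}
  after event 2 (t=6: INC z by 1): {x=-1, z=1}
  after event 3 (t=16: INC y by 5): {x=-1, y=5, z=1}
  after event 4 (t=19: SET x = 5): {x=5, y=5, z=1}
  after event 5 (t=21: SET y = 35): {x=5, y=35, z=1}
  after event 6 (t=30: INC z by 6): {x=5, y=35, z=7}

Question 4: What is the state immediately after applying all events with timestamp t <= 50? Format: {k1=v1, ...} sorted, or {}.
Apply events with t <= 50 (12 events):
  after event 1 (t=2: SET x = -1): {x=-1}
  after event 2 (t=6: INC z by 1): {x=-1, z=1}
  after event 3 (t=16: INC y by 5): {x=-1, y=5, z=1}
  after event 4 (t=19: SET x = 5): {x=5, y=5, z=1}
  after event 5 (t=21: SET y = 35): {x=5, y=35, z=1}
  after event 6 (t=30: INC z by 6): {x=5, y=35, z=7}
  after event 7 (t=33: DEC y by 12): {x=5, y=23, z=7}
  after event 8 (t=37: SET z = 27): {x=5, y=23, z=27}
  after event 9 (t=43: SET z = 25): {x=5, y=23, z=25}
  after event 10 (t=45: INC y by 5): {x=5, y=28, z=25}
  after event 11 (t=46: SET z = 47): {x=5, y=28, z=47}
  after event 12 (t=50: DEC y by 5): {x=5, y=23, z=47}

Answer: {x=5, y=23, z=47}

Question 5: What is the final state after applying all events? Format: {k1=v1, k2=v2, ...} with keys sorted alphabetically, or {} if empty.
  after event 1 (t=2: SET x = -1): {x=-1}
  after event 2 (t=6: INC z by 1): {x=-1, z=1}
  after event 3 (t=16: INC y by 5): {x=-1, y=5, z=1}
  after event 4 (t=19: SET x = 5): {x=5, y=5, z=1}
  after event 5 (t=21: SET y = 35): {x=5, y=35, z=1}
  after event 6 (t=30: INC z by 6): {x=5, y=35, z=7}
  after event 7 (t=33: DEC y by 12): {x=5, y=23, z=7}
  after event 8 (t=37: SET z = 27): {x=5, y=23, z=27}
  after event 9 (t=43: SET z = 25): {x=5, y=23, z=25}
  after event 10 (t=45: INC y by 5): {x=5, y=28, z=25}
  after event 11 (t=46: SET z = 47): {x=5, y=28, z=47}
  after event 12 (t=50: DEC y by 5): {x=5, y=23, z=47}

Answer: {x=5, y=23, z=47}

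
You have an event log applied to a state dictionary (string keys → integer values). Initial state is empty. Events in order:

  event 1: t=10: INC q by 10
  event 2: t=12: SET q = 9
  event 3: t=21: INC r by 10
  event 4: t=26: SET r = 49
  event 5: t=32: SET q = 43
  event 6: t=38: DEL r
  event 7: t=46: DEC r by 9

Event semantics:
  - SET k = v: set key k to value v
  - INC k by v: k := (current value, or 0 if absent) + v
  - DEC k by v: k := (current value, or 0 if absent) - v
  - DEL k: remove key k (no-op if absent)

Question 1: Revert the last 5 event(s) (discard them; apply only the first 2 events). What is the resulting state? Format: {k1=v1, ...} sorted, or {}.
Keep first 2 events (discard last 5):
  after event 1 (t=10: INC q by 10): {q=10}
  after event 2 (t=12: SET q = 9): {q=9}

Answer: {q=9}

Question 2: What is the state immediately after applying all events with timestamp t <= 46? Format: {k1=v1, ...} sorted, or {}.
Apply events with t <= 46 (7 events):
  after event 1 (t=10: INC q by 10): {q=10}
  after event 2 (t=12: SET q = 9): {q=9}
  after event 3 (t=21: INC r by 10): {q=9, r=10}
  after event 4 (t=26: SET r = 49): {q=9, r=49}
  after event 5 (t=32: SET q = 43): {q=43, r=49}
  after event 6 (t=38: DEL r): {q=43}
  after event 7 (t=46: DEC r by 9): {q=43, r=-9}

Answer: {q=43, r=-9}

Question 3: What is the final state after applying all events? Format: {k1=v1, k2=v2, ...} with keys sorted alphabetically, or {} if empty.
  after event 1 (t=10: INC q by 10): {q=10}
  after event 2 (t=12: SET q = 9): {q=9}
  after event 3 (t=21: INC r by 10): {q=9, r=10}
  after event 4 (t=26: SET r = 49): {q=9, r=49}
  after event 5 (t=32: SET q = 43): {q=43, r=49}
  after event 6 (t=38: DEL r): {q=43}
  after event 7 (t=46: DEC r by 9): {q=43, r=-9}

Answer: {q=43, r=-9}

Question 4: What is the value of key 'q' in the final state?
Answer: 43

Derivation:
Track key 'q' through all 7 events:
  event 1 (t=10: INC q by 10): q (absent) -> 10
  event 2 (t=12: SET q = 9): q 10 -> 9
  event 3 (t=21: INC r by 10): q unchanged
  event 4 (t=26: SET r = 49): q unchanged
  event 5 (t=32: SET q = 43): q 9 -> 43
  event 6 (t=38: DEL r): q unchanged
  event 7 (t=46: DEC r by 9): q unchanged
Final: q = 43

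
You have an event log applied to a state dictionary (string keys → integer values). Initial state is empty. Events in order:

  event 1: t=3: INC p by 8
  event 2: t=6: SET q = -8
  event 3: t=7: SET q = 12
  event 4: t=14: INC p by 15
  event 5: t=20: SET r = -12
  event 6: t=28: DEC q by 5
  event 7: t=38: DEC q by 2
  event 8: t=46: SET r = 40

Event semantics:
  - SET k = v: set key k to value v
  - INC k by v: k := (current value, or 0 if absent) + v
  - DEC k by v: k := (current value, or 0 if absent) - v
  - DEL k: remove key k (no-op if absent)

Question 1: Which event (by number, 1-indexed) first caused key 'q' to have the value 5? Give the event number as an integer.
Answer: 7

Derivation:
Looking for first event where q becomes 5:
  event 2: q = -8
  event 3: q = 12
  event 4: q = 12
  event 5: q = 12
  event 6: q = 7
  event 7: q 7 -> 5  <-- first match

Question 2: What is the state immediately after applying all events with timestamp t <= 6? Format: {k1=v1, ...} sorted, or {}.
Answer: {p=8, q=-8}

Derivation:
Apply events with t <= 6 (2 events):
  after event 1 (t=3: INC p by 8): {p=8}
  after event 2 (t=6: SET q = -8): {p=8, q=-8}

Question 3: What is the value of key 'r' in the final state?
Track key 'r' through all 8 events:
  event 1 (t=3: INC p by 8): r unchanged
  event 2 (t=6: SET q = -8): r unchanged
  event 3 (t=7: SET q = 12): r unchanged
  event 4 (t=14: INC p by 15): r unchanged
  event 5 (t=20: SET r = -12): r (absent) -> -12
  event 6 (t=28: DEC q by 5): r unchanged
  event 7 (t=38: DEC q by 2): r unchanged
  event 8 (t=46: SET r = 40): r -12 -> 40
Final: r = 40

Answer: 40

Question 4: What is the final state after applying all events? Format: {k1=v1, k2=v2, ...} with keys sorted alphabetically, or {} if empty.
Answer: {p=23, q=5, r=40}

Derivation:
  after event 1 (t=3: INC p by 8): {p=8}
  after event 2 (t=6: SET q = -8): {p=8, q=-8}
  after event 3 (t=7: SET q = 12): {p=8, q=12}
  after event 4 (t=14: INC p by 15): {p=23, q=12}
  after event 5 (t=20: SET r = -12): {p=23, q=12, r=-12}
  after event 6 (t=28: DEC q by 5): {p=23, q=7, r=-12}
  after event 7 (t=38: DEC q by 2): {p=23, q=5, r=-12}
  after event 8 (t=46: SET r = 40): {p=23, q=5, r=40}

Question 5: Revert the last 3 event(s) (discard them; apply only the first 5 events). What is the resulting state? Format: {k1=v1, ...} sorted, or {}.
Answer: {p=23, q=12, r=-12}

Derivation:
Keep first 5 events (discard last 3):
  after event 1 (t=3: INC p by 8): {p=8}
  after event 2 (t=6: SET q = -8): {p=8, q=-8}
  after event 3 (t=7: SET q = 12): {p=8, q=12}
  after event 4 (t=14: INC p by 15): {p=23, q=12}
  after event 5 (t=20: SET r = -12): {p=23, q=12, r=-12}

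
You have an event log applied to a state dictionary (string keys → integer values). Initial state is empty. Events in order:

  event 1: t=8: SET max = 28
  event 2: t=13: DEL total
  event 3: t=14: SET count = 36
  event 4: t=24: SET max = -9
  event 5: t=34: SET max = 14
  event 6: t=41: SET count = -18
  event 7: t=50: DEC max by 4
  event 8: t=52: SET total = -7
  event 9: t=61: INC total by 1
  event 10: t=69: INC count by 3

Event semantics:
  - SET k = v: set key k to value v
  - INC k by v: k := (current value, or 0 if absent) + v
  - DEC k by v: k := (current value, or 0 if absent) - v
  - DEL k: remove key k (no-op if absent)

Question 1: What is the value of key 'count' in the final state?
Track key 'count' through all 10 events:
  event 1 (t=8: SET max = 28): count unchanged
  event 2 (t=13: DEL total): count unchanged
  event 3 (t=14: SET count = 36): count (absent) -> 36
  event 4 (t=24: SET max = -9): count unchanged
  event 5 (t=34: SET max = 14): count unchanged
  event 6 (t=41: SET count = -18): count 36 -> -18
  event 7 (t=50: DEC max by 4): count unchanged
  event 8 (t=52: SET total = -7): count unchanged
  event 9 (t=61: INC total by 1): count unchanged
  event 10 (t=69: INC count by 3): count -18 -> -15
Final: count = -15

Answer: -15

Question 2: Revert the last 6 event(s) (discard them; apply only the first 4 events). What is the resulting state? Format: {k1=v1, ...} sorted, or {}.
Keep first 4 events (discard last 6):
  after event 1 (t=8: SET max = 28): {max=28}
  after event 2 (t=13: DEL total): {max=28}
  after event 3 (t=14: SET count = 36): {count=36, max=28}
  after event 4 (t=24: SET max = -9): {count=36, max=-9}

Answer: {count=36, max=-9}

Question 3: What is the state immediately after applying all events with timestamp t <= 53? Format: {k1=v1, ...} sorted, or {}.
Answer: {count=-18, max=10, total=-7}

Derivation:
Apply events with t <= 53 (8 events):
  after event 1 (t=8: SET max = 28): {max=28}
  after event 2 (t=13: DEL total): {max=28}
  after event 3 (t=14: SET count = 36): {count=36, max=28}
  after event 4 (t=24: SET max = -9): {count=36, max=-9}
  after event 5 (t=34: SET max = 14): {count=36, max=14}
  after event 6 (t=41: SET count = -18): {count=-18, max=14}
  after event 7 (t=50: DEC max by 4): {count=-18, max=10}
  after event 8 (t=52: SET total = -7): {count=-18, max=10, total=-7}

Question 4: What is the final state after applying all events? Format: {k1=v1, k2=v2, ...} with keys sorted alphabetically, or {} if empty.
  after event 1 (t=8: SET max = 28): {max=28}
  after event 2 (t=13: DEL total): {max=28}
  after event 3 (t=14: SET count = 36): {count=36, max=28}
  after event 4 (t=24: SET max = -9): {count=36, max=-9}
  after event 5 (t=34: SET max = 14): {count=36, max=14}
  after event 6 (t=41: SET count = -18): {count=-18, max=14}
  after event 7 (t=50: DEC max by 4): {count=-18, max=10}
  after event 8 (t=52: SET total = -7): {count=-18, max=10, total=-7}
  after event 9 (t=61: INC total by 1): {count=-18, max=10, total=-6}
  after event 10 (t=69: INC count by 3): {count=-15, max=10, total=-6}

Answer: {count=-15, max=10, total=-6}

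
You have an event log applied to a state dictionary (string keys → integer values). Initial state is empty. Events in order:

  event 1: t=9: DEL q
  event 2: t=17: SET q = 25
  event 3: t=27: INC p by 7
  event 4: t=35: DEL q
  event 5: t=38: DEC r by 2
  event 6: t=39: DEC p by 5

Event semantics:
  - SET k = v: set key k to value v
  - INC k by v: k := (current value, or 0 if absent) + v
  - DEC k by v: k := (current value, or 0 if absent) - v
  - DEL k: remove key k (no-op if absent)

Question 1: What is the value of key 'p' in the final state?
Answer: 2

Derivation:
Track key 'p' through all 6 events:
  event 1 (t=9: DEL q): p unchanged
  event 2 (t=17: SET q = 25): p unchanged
  event 3 (t=27: INC p by 7): p (absent) -> 7
  event 4 (t=35: DEL q): p unchanged
  event 5 (t=38: DEC r by 2): p unchanged
  event 6 (t=39: DEC p by 5): p 7 -> 2
Final: p = 2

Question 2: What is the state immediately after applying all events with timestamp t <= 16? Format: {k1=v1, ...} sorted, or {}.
Apply events with t <= 16 (1 events):
  after event 1 (t=9: DEL q): {}

Answer: {}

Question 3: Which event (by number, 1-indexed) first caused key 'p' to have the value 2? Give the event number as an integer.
Answer: 6

Derivation:
Looking for first event where p becomes 2:
  event 3: p = 7
  event 4: p = 7
  event 5: p = 7
  event 6: p 7 -> 2  <-- first match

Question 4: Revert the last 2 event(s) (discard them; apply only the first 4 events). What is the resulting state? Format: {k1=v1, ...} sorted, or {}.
Keep first 4 events (discard last 2):
  after event 1 (t=9: DEL q): {}
  after event 2 (t=17: SET q = 25): {q=25}
  after event 3 (t=27: INC p by 7): {p=7, q=25}
  after event 4 (t=35: DEL q): {p=7}

Answer: {p=7}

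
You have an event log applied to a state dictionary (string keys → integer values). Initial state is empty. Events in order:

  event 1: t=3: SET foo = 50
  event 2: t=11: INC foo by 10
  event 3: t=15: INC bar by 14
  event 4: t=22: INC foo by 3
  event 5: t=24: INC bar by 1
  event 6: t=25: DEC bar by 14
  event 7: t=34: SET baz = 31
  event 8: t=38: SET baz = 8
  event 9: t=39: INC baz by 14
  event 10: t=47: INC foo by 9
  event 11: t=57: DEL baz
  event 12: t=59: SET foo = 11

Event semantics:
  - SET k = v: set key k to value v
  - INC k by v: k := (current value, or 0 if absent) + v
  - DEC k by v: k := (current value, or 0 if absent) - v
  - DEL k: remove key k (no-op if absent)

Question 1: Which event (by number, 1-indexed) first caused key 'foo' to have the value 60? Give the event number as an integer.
Looking for first event where foo becomes 60:
  event 1: foo = 50
  event 2: foo 50 -> 60  <-- first match

Answer: 2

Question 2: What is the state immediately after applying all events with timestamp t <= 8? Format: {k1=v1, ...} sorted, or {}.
Apply events with t <= 8 (1 events):
  after event 1 (t=3: SET foo = 50): {foo=50}

Answer: {foo=50}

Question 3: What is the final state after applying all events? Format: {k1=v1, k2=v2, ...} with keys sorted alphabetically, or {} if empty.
Answer: {bar=1, foo=11}

Derivation:
  after event 1 (t=3: SET foo = 50): {foo=50}
  after event 2 (t=11: INC foo by 10): {foo=60}
  after event 3 (t=15: INC bar by 14): {bar=14, foo=60}
  after event 4 (t=22: INC foo by 3): {bar=14, foo=63}
  after event 5 (t=24: INC bar by 1): {bar=15, foo=63}
  after event 6 (t=25: DEC bar by 14): {bar=1, foo=63}
  after event 7 (t=34: SET baz = 31): {bar=1, baz=31, foo=63}
  after event 8 (t=38: SET baz = 8): {bar=1, baz=8, foo=63}
  after event 9 (t=39: INC baz by 14): {bar=1, baz=22, foo=63}
  after event 10 (t=47: INC foo by 9): {bar=1, baz=22, foo=72}
  after event 11 (t=57: DEL baz): {bar=1, foo=72}
  after event 12 (t=59: SET foo = 11): {bar=1, foo=11}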